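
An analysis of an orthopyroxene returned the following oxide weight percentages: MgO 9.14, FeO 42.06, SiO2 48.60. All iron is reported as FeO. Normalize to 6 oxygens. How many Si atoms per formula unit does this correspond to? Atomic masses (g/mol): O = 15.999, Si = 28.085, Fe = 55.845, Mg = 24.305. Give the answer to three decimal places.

9.14 wt% MgO ÷ 40.304 g/mol = 0.22678 mol, giving 0.22678 Mg and 0.22678 O.
42.06 wt% FeO ÷ 71.844 g/mol = 0.58544 mol, giving 0.58544 Fe and 0.58544 O.
48.60 wt% SiO2 ÷ 60.083 g/mol = 0.80888 mol, giving 0.80888 Si and 1.61776 O.
Oxygen sums to 2.42998; scaling by 6/2.42998 = 2.46916 puts the formula on 6 O.
Si: 0.80888 × 2.46916 = 1.997 atoms per formula unit.

1.997 Si apfu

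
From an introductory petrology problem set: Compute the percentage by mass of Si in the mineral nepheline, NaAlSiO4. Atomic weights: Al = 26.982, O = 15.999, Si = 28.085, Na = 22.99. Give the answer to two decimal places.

Molar mass of NaAlSiO4: 1·22.99 + 1·26.982 + 1·28.085 + 4·15.999 = 142.053 g/mol.
Mass of Si per formula unit: 1 × 28.085 = 28.085 g.
Weight fraction Si = 28.085 / 142.053 = 0.1977.

19.77 weight percent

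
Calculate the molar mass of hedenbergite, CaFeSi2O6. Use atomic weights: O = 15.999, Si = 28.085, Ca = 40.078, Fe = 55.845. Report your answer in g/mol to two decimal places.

248.09 g/mol

M = 1·40.078 + 1·55.845 + 2·28.085 + 6·15.999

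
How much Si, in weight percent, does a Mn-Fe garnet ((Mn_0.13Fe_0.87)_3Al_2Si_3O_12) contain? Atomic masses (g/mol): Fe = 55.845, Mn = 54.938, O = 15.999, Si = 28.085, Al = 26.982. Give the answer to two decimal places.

Formula mass = 0.39*54.938 + 2.61*55.845 + 2*26.982 + 3*28.085 + 12*15.999 = 497.388 g/mol, of which 84.255 g is Si.
So Si makes up 84.255/497.388 = 0.1694 of the mass, i.e. 16.94%.

16.94 weight percent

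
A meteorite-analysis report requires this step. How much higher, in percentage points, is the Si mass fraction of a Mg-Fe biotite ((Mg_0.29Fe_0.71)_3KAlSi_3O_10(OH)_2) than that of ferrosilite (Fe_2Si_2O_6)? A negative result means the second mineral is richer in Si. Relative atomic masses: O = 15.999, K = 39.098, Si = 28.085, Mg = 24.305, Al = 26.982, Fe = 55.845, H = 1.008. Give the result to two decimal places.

-3.90 percentage points

Si in (Mg_0.29Fe_0.71)_3KAlSi_3O_10(OH)_2: molar mass 484.434 g/mol; 3×28.085 = 84.255 g → 17.39 wt%.
Si in Fe_2Si_2O_6: molar mass 263.854 g/mol; 2×28.085 = 56.170 g → 21.29 wt%.
Difference = 17.39 − 21.29 = -3.90 percentage points.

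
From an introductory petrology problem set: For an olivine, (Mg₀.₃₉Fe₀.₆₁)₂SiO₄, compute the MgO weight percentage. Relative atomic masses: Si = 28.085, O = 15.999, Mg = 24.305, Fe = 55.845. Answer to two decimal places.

M((Mg₀.₃₉Fe₀.₆₁)₂SiO₄) = 179.170 g/mol; M(MgO) = 40.304 g/mol.
Moles MgO per formula unit = 0.78 Mg ÷ 1 = 0.7800.
MgO fraction = (0.7800 × 40.304) / 179.170 = 31.437/179.170 = 0.1755.

17.55 wt%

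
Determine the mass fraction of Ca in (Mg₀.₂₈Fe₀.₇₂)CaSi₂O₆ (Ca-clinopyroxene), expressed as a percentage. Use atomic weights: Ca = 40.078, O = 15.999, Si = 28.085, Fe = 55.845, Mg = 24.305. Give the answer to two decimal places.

16.75 weight percent

Molar mass of (Mg₀.₂₈Fe₀.₇₂)CaSi₂O₆: 0.28*24.305 + 0.72*55.845 + 1*40.078 + 2*28.085 + 6*15.999 = 239.256 g/mol.
Mass of Ca per formula unit: 1 × 40.078 = 40.078 g.
Weight fraction Ca = 40.078 / 239.256 = 0.1675.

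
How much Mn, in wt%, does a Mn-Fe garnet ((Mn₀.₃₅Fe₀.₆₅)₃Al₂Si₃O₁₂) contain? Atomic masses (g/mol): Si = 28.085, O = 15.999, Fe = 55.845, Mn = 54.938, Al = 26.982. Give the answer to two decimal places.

Formula mass = 1.05×54.938 + 1.95×55.845 + 2×26.982 + 3×28.085 + 12×15.999 = 496.790 g/mol, of which 57.685 g is Mn.
So Mn makes up 57.685/496.790 = 0.1161 of the mass, i.e. 11.61%.

11.61 wt%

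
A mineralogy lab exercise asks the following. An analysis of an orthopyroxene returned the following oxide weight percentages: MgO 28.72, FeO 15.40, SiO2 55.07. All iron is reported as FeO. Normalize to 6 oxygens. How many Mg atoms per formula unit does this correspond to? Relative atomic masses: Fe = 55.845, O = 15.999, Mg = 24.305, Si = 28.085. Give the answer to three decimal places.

MgO (M=40.304): mol = 0.71258; Mg = 0.71258, O = 0.71258.
FeO (M=71.844): mol = 0.21435; Fe = 0.21435, O = 0.21435.
SiO2 (M=60.083): mol = 0.91657; Si = 0.91657, O = 1.83314.
ΣO = 2.76007; factor = 6/ΣO = 2.17386.
Mg apfu = 0.71258 × 2.17386 = 1.549.

1.549 Mg apfu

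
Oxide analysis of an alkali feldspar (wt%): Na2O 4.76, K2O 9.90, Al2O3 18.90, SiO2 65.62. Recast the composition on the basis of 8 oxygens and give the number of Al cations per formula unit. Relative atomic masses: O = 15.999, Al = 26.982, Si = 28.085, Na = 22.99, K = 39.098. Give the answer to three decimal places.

1.015 Al apfu

4.76 wt% Na2O ÷ 61.979 g/mol = 0.07680 mol, giving 0.15360 Na and 0.07680 O.
9.90 wt% K2O ÷ 94.195 g/mol = 0.10510 mol, giving 0.21020 K and 0.10510 O.
18.90 wt% Al2O3 ÷ 101.961 g/mol = 0.18536 mol, giving 0.37072 Al and 0.55608 O.
65.62 wt% SiO2 ÷ 60.083 g/mol = 1.09216 mol, giving 1.09216 Si and 2.18432 O.
Oxygen sums to 2.92230; scaling by 8/2.92230 = 2.73757 puts the formula on 8 O.
Al: 0.37072 × 2.73757 = 1.015 atoms per formula unit.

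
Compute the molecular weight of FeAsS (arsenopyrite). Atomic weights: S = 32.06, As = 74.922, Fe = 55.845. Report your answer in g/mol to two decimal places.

Fe: 1 × 55.845 = 55.8450
As: 1 × 74.922 = 74.9220
S: 1 × 32.06 = 32.0600
Summing the contributions gives the formula mass.

162.83 g/mol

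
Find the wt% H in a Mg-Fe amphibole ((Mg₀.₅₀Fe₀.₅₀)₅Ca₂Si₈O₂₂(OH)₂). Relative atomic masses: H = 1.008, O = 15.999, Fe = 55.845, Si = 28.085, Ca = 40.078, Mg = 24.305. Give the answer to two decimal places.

Formula mass = 2.50×24.305 + 2.50×55.845 + 2×40.078 + 8×28.085 + 24×15.999 + 2×1.008 = 891.203 g/mol, of which 2.016 g is H.
So H makes up 2.016/891.203 = 0.0023 of the mass, i.e. 0.23%.

0.23 mass %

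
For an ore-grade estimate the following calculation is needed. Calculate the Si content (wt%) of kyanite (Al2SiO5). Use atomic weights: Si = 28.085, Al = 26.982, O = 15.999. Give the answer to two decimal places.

17.33 wt%

Formula mass = 2*26.982 + 1*28.085 + 5*15.999 = 162.044 g/mol, of which 28.085 g is Si.
So Si makes up 28.085/162.044 = 0.1733 of the mass, i.e. 17.33%.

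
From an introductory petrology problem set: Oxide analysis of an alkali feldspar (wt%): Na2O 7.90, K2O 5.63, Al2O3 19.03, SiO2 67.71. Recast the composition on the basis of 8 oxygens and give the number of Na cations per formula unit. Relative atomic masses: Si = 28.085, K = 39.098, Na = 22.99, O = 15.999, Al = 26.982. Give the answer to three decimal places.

0.680 Na apfu

Na2O (M=61.979): mol = 0.12746; Na = 0.25492, O = 0.12746.
K2O (M=94.195): mol = 0.05977; K = 0.11954, O = 0.05977.
Al2O3 (M=101.961): mol = 0.18664; Al = 0.37328, O = 0.55992.
SiO2 (M=60.083): mol = 1.12694; Si = 1.12694, O = 2.25388.
ΣO = 3.00103; factor = 8/ΣO = 2.66575.
Na apfu = 0.25492 × 2.66575 = 0.680.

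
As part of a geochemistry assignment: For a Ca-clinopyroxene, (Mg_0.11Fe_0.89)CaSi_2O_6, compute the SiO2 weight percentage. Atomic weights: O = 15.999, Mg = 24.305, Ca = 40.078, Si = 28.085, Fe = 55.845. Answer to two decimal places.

49.12 wt%

Formula mass = 244.618 g/mol.
2 Si → 2.0000 mol SiO2 per formula unit; M(SiO2) = 60.083, so SiO2 mass = 120.166 g.
120.166/244.618 × 100 = 49.12 wt%.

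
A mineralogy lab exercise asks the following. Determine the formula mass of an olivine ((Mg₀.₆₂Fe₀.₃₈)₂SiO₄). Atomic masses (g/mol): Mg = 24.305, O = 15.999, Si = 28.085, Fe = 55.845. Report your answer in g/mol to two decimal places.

164.66 g/mol

Mg: 1.24 × 24.305 = 30.1382
Fe: 0.76 × 55.845 = 42.4422
Si: 1 × 28.085 = 28.0850
O: 4 × 15.999 = 63.9960
Summing the contributions gives the formula mass.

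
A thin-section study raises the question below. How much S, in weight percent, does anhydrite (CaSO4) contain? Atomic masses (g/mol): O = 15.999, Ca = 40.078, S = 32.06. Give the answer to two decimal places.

M(CaSO4) = 136.134 g/mol.
S contributes 1 × 32.06 = 32.060 g per mole.
32.060/136.134 = 0.2355 → 23.55%.

23.55 weight percent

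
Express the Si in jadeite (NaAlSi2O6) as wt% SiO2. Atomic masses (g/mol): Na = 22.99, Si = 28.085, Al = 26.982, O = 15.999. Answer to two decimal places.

M(NaAlSi2O6) = 202.136 g/mol; M(SiO2) = 60.083 g/mol.
Moles SiO2 per formula unit = 2 Si ÷ 1 = 2.0000.
SiO2 fraction = (2.0000 × 60.083) / 202.136 = 120.166/202.136 = 0.5945.

59.45 wt%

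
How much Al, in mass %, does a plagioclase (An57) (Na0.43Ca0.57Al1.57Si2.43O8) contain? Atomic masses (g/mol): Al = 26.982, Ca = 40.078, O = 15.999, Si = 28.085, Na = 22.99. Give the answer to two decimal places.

15.61 mass %

Molar mass of Na0.43Ca0.57Al1.57Si2.43O8: 0.43×22.99 + 0.57×40.078 + 1.57×26.982 + 2.43×28.085 + 8×15.999 = 271.330 g/mol.
Mass of Al per formula unit: 1.57 × 26.982 = 42.362 g.
Weight fraction Al = 42.362 / 271.330 = 0.1561.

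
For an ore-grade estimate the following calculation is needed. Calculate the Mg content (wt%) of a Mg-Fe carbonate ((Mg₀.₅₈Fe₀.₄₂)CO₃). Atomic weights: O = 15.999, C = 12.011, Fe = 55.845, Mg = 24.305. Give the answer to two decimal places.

M((Mg₀.₅₈Fe₀.₄₂)CO₃) = 97.560 g/mol.
Mg contributes 0.58 × 24.305 = 14.097 g per mole.
14.097/97.560 = 0.1445 → 14.45%.

14.45 wt%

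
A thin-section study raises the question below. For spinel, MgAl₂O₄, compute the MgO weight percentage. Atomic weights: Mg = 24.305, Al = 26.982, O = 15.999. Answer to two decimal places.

28.33 wt%

M(MgAl₂O₄) = 142.265 g/mol; M(MgO) = 40.304 g/mol.
Moles MgO per formula unit = 1 Mg ÷ 1 = 1.0000.
MgO fraction = (1.0000 × 40.304) / 142.265 = 40.304/142.265 = 0.2833.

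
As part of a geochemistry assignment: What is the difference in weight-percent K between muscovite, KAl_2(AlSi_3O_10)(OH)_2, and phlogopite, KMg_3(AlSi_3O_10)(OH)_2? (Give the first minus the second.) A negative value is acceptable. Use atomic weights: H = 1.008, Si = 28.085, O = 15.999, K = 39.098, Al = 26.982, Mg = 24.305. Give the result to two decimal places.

0.45 percentage points

K in KAl_2(AlSi_3O_10)(OH)_2: molar mass 398.303 g/mol; 1×39.098 = 39.098 g → 9.82 wt%.
K in KMg_3(AlSi_3O_10)(OH)_2: molar mass 417.254 g/mol; 1×39.098 = 39.098 g → 9.37 wt%.
Difference = 9.82 − 9.37 = 0.45 percentage points.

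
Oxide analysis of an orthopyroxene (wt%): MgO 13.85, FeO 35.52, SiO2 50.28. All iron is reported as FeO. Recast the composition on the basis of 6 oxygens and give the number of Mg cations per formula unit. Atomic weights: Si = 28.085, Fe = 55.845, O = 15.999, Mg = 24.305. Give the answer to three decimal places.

0.821 Mg apfu

MgO (M=40.304): mol = 0.34364; Mg = 0.34364, O = 0.34364.
FeO (M=71.844): mol = 0.49440; Fe = 0.49440, O = 0.49440.
SiO2 (M=60.083): mol = 0.83684; Si = 0.83684, O = 1.67368.
ΣO = 2.51172; factor = 6/ΣO = 2.38880.
Mg apfu = 0.34364 × 2.38880 = 0.821.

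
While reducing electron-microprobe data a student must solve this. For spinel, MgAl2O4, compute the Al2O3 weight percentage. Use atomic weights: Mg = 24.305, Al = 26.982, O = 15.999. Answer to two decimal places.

71.67 wt%

Formula mass = 142.265 g/mol.
2 Al → 1.0000 mol Al2O3 per formula unit; M(Al2O3) = 101.961, so Al2O3 mass = 101.961 g.
101.961/142.265 × 100 = 71.67 wt%.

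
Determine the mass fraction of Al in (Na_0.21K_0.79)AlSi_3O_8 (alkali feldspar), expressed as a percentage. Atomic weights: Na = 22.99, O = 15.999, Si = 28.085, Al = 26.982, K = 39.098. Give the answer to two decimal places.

Formula mass = 0.21*22.99 + 0.79*39.098 + 1*26.982 + 3*28.085 + 8*15.999 = 274.944 g/mol, of which 26.982 g is Al.
So Al makes up 26.982/274.944 = 0.0981 of the mass, i.e. 9.81%.

9.81 wt%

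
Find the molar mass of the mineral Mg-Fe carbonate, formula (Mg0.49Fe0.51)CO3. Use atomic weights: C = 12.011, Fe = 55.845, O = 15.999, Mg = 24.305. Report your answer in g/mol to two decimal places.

100.40 g/mol

The formula mass is the sum 0.49×24.305 + 0.51×55.845 + 1×12.011 + 3×15.999.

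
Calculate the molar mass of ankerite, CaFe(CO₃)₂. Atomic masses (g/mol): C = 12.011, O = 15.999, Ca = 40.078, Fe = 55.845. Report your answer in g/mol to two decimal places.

M = 1(40.078) + 1(55.845) + 2(12.011) + 6(15.999)

215.94 g/mol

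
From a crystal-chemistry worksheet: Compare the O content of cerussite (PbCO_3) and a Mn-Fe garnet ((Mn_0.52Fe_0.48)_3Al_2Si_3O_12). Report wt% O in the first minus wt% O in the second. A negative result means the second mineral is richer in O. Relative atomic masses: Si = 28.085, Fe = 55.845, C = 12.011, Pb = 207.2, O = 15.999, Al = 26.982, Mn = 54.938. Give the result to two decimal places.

M(PbCO_3) = 267.208 g/mol, so wt% O = 47.997/267.208 × 100 = 17.96%.
M((Mn_0.52Fe_0.48)_3Al_2Si_3O_12) = 496.327 g/mol, so wt% O = 191.988/496.327 × 100 = 38.68%.
17.96 − 38.68 = -20.72 pp.

-20.72 percentage points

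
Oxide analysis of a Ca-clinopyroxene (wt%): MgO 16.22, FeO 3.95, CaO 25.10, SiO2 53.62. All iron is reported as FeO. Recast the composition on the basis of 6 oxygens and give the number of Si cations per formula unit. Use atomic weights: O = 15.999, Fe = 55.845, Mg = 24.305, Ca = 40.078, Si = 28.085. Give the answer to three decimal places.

16.22 wt% MgO ÷ 40.304 g/mol = 0.40244 mol, giving 0.40244 Mg and 0.40244 O.
3.95 wt% FeO ÷ 71.844 g/mol = 0.05498 mol, giving 0.05498 Fe and 0.05498 O.
25.10 wt% CaO ÷ 56.077 g/mol = 0.44760 mol, giving 0.44760 Ca and 0.44760 O.
53.62 wt% SiO2 ÷ 60.083 g/mol = 0.89243 mol, giving 0.89243 Si and 1.78486 O.
Oxygen sums to 2.68988; scaling by 6/2.68988 = 2.23058 puts the formula on 6 O.
Si: 0.89243 × 2.23058 = 1.991 atoms per formula unit.

1.991 Si apfu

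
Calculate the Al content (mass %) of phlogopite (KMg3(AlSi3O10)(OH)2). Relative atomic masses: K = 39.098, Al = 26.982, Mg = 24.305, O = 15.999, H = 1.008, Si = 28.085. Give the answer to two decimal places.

Formula mass = 1×39.098 + 3×24.305 + 1×26.982 + 3×28.085 + 12×15.999 + 2×1.008 = 417.254 g/mol, of which 26.982 g is Al.
So Al makes up 26.982/417.254 = 0.0647 of the mass, i.e. 6.47%.

6.47 mass %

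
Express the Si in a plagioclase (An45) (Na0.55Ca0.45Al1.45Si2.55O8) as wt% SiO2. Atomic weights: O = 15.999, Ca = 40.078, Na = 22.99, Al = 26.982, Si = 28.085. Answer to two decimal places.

56.87 wt%

Molar mass of Na0.55Ca0.45Al1.45Si2.55O8 = 0.55·22.99 + 0.45·40.078 + 1.45·26.982 + 2.55·28.085 + 8·15.999 = 269.412 g/mol.
Each formula unit contains 2.55 Si, equivalent to 2.55/1 = 2.5500 mol SiO2.
M(SiO2) = 1×28.085 + 2×15.999 = 60.083 g/mol.
Mass of SiO2 per formula unit = 2.5500 × 60.083 = 153.212 g.
SiO2 wt% = 153.212 / 269.412 × 100 = 56.87%.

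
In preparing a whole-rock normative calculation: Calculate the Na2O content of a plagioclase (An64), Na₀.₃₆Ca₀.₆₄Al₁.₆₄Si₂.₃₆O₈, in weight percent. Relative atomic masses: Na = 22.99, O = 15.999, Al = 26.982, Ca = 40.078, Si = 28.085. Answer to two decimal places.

M(Na₀.₃₆Ca₀.₆₄Al₁.₆₄Si₂.₃₆O₈) = 272.449 g/mol; M(Na2O) = 61.979 g/mol.
Moles Na2O per formula unit = 0.36 Na ÷ 2 = 0.1800.
Na2O fraction = (0.1800 × 61.979) / 272.449 = 11.156/272.449 = 0.0409.

4.09 wt%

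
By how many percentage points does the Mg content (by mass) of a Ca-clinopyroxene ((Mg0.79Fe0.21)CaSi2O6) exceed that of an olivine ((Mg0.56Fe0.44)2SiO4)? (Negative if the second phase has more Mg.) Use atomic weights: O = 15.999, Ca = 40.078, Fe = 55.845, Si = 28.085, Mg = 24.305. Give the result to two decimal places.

M((Mg0.79Fe0.21)CaSi2O6) = 223.170 g/mol, so wt% Mg = 19.201/223.170 × 100 = 8.60%.
M((Mg0.56Fe0.44)2SiO4) = 168.446 g/mol, so wt% Mg = 27.222/168.446 × 100 = 16.16%.
8.60 − 16.16 = -7.56 pp.

-7.56 percentage points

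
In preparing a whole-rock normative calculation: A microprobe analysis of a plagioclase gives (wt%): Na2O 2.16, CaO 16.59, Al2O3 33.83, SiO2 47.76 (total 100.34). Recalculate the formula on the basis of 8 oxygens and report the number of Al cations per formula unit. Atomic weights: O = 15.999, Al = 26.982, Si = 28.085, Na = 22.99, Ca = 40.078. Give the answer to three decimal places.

1.821 Al apfu

Na2O (M=61.979): mol = 0.03485; Na = 0.06970, O = 0.03485.
CaO (M=56.077): mol = 0.29584; Ca = 0.29584, O = 0.29584.
Al2O3 (M=101.961): mol = 0.33179; Al = 0.66358, O = 0.99537.
SiO2 (M=60.083): mol = 0.79490; Si = 0.79490, O = 1.58980.
ΣO = 2.91586; factor = 8/ΣO = 2.74362.
Al apfu = 0.66358 × 2.74362 = 1.821.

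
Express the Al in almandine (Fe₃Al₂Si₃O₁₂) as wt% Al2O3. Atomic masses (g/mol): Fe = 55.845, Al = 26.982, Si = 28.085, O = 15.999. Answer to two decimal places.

20.48 wt%

Molar mass of Fe₃Al₂Si₃O₁₂ = 3×55.845 + 2×26.982 + 3×28.085 + 12×15.999 = 497.742 g/mol.
Each formula unit contains 2 Al, equivalent to 2/2 = 1.0000 mol Al2O3.
M(Al2O3) = 2×26.982 + 3×15.999 = 101.961 g/mol.
Mass of Al2O3 per formula unit = 1.0000 × 101.961 = 101.961 g.
Al2O3 wt% = 101.961 / 497.742 × 100 = 20.48%.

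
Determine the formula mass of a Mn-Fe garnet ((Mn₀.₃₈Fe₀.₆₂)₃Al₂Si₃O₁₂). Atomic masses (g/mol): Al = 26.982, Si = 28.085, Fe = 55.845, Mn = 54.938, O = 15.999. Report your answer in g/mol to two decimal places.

M = 1.14×54.938 + 1.86×55.845 + 2×26.982 + 3×28.085 + 12×15.999

496.71 g/mol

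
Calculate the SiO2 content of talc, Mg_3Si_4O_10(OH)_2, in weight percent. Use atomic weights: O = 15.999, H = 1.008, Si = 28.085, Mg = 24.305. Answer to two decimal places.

Molar mass of Mg_3Si_4O_10(OH)_2 = 3·24.305 + 4·28.085 + 12·15.999 + 2·1.008 = 379.259 g/mol.
Each formula unit contains 4 Si, equivalent to 4/1 = 4.0000 mol SiO2.
M(SiO2) = 1×28.085 + 2×15.999 = 60.083 g/mol.
Mass of SiO2 per formula unit = 4.0000 × 60.083 = 240.332 g.
SiO2 wt% = 240.332 / 379.259 × 100 = 63.37%.

63.37 wt%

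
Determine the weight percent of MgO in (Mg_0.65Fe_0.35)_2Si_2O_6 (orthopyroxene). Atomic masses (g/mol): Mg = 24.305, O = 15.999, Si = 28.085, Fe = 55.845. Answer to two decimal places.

23.51 wt%

M((Mg_0.65Fe_0.35)_2Si_2O_6) = 222.852 g/mol; M(MgO) = 40.304 g/mol.
Moles MgO per formula unit = 1.30 Mg ÷ 1 = 1.3000.
MgO fraction = (1.3000 × 40.304) / 222.852 = 52.395/222.852 = 0.2351.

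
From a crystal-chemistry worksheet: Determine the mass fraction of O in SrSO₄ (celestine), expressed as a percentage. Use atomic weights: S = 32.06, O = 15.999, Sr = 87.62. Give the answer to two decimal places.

34.84 weight percent

M(SrSO₄) = 183.676 g/mol.
O contributes 4 × 15.999 = 63.996 g per mole.
63.996/183.676 = 0.3484 → 34.84%.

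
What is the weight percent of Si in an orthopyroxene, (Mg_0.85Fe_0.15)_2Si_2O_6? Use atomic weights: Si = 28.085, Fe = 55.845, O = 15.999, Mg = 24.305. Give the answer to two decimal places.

M((Mg_0.85Fe_0.15)_2Si_2O_6) = 210.236 g/mol.
Si contributes 2 × 28.085 = 56.170 g per mole.
56.170/210.236 = 0.2672 → 26.72%.

26.72 wt%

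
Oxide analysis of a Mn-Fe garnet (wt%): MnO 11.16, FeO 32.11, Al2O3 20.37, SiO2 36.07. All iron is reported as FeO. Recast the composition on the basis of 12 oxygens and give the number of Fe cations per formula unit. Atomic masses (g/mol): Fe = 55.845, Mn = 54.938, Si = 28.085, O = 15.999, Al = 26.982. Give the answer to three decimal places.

2.231 Fe apfu

11.16 wt% MnO ÷ 70.937 g/mol = 0.15732 mol, giving 0.15732 Mn and 0.15732 O.
32.11 wt% FeO ÷ 71.844 g/mol = 0.44694 mol, giving 0.44694 Fe and 0.44694 O.
20.37 wt% Al2O3 ÷ 101.961 g/mol = 0.19978 mol, giving 0.39956 Al and 0.59934 O.
36.07 wt% SiO2 ÷ 60.083 g/mol = 0.60034 mol, giving 0.60034 Si and 1.20068 O.
Oxygen sums to 2.40428; scaling by 12/2.40428 = 4.99110 puts the formula on 12 O.
Fe: 0.44694 × 4.99110 = 2.231 atoms per formula unit.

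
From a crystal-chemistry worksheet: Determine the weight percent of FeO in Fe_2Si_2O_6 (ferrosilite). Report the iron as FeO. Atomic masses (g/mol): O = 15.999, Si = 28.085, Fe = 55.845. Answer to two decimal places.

M(Fe_2Si_2O_6) = 263.854 g/mol; M(FeO) = 71.844 g/mol.
Moles FeO per formula unit = 2 Fe ÷ 1 = 2.0000.
FeO fraction = (2.0000 × 71.844) / 263.854 = 143.688/263.854 = 0.5446.

54.46 wt%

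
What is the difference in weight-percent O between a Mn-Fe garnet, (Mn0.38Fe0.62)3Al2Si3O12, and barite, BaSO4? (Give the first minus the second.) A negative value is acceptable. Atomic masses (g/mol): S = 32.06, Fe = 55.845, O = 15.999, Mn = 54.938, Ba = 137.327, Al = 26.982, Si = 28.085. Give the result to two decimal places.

11.23 percentage points

M((Mn0.38Fe0.62)3Al2Si3O12) = 496.708 g/mol, so wt% O = 191.988/496.708 × 100 = 38.65%.
M(BaSO4) = 233.383 g/mol, so wt% O = 63.996/233.383 × 100 = 27.42%.
38.65 − 27.42 = 11.23 pp.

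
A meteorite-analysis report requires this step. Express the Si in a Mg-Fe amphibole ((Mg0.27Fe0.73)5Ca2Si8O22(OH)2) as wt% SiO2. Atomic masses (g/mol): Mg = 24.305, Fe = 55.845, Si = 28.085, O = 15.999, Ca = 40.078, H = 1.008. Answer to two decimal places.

M((Mg0.27Fe0.73)5Ca2Si8O22(OH)2) = 927.474 g/mol; M(SiO2) = 60.083 g/mol.
Moles SiO2 per formula unit = 8 Si ÷ 1 = 8.0000.
SiO2 fraction = (8.0000 × 60.083) / 927.474 = 480.664/927.474 = 0.5183.

51.83 wt%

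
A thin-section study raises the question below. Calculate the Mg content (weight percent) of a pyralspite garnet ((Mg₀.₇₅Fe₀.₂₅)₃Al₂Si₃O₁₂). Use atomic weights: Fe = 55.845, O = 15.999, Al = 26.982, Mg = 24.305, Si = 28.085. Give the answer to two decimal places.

12.81 weight percent

Formula mass = 2.25*24.305 + 0.75*55.845 + 2*26.982 + 3*28.085 + 12*15.999 = 426.777 g/mol, of which 54.686 g is Mg.
So Mg makes up 54.686/426.777 = 0.1281 of the mass, i.e. 12.81%.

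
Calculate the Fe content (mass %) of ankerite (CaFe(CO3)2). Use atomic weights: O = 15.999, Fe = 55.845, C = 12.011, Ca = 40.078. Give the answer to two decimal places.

Molar mass of CaFe(CO3)2: 1·40.078 + 1·55.845 + 2·12.011 + 6·15.999 = 215.939 g/mol.
Mass of Fe per formula unit: 1 × 55.845 = 55.845 g.
Weight fraction Fe = 55.845 / 215.939 = 0.2586.

25.86 mass %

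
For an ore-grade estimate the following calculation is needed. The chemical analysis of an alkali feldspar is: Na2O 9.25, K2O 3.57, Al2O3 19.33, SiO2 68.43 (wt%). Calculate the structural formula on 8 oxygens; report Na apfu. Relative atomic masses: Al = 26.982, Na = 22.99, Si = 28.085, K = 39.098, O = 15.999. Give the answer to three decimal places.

0.787 Na apfu

Na2O: 9.25/61.979 = 0.14924 mol → 0.29848 mol Na, 0.14924 mol O.
K2O: 3.57/94.195 = 0.03790 mol → 0.07580 mol K, 0.03790 mol O.
Al2O3: 19.33/101.961 = 0.18958 mol → 0.37916 mol Al, 0.56874 mol O.
SiO2: 68.43/60.083 = 1.13892 mol → 1.13892 mol Si, 2.27784 mol O.
Total oxygen = 3.03372 mol. Normalization factor = 8/3.03372 = 2.63703.
Na per 8 O = 0.29848 × 2.63703 = 0.787.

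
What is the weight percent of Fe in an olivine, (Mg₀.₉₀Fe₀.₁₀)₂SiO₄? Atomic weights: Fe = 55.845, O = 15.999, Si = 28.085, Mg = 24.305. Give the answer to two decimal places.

M((Mg₀.₉₀Fe₀.₁₀)₂SiO₄) = 146.999 g/mol.
Fe contributes 0.20 × 55.845 = 11.169 g per mole.
11.169/146.999 = 0.0760 → 7.60%.

7.60 weight percent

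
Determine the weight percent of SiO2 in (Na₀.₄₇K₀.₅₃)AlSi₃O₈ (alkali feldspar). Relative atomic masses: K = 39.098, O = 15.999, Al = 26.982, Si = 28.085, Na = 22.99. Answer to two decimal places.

66.57 wt%

M((Na₀.₄₇K₀.₅₃)AlSi₃O₈) = 270.756 g/mol; M(SiO2) = 60.083 g/mol.
Moles SiO2 per formula unit = 3 Si ÷ 1 = 3.0000.
SiO2 fraction = (3.0000 × 60.083) / 270.756 = 180.249/270.756 = 0.6657.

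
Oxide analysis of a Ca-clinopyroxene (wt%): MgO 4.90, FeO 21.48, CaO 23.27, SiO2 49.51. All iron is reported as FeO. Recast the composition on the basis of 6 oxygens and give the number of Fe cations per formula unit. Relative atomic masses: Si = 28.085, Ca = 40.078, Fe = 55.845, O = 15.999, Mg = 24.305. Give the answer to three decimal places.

0.722 Fe apfu

MgO (M=40.304): mol = 0.12158; Mg = 0.12158, O = 0.12158.
FeO (M=71.844): mol = 0.29898; Fe = 0.29898, O = 0.29898.
CaO (M=56.077): mol = 0.41497; Ca = 0.41497, O = 0.41497.
SiO2 (M=60.083): mol = 0.82403; Si = 0.82403, O = 1.64806.
ΣO = 2.48359; factor = 6/ΣO = 2.41586.
Fe apfu = 0.29898 × 2.41586 = 0.722.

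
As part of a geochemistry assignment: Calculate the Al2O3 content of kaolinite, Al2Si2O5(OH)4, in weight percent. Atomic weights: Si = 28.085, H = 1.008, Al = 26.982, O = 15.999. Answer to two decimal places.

Formula mass = 258.157 g/mol.
2 Al → 1.0000 mol Al2O3 per formula unit; M(Al2O3) = 101.961, so Al2O3 mass = 101.961 g.
101.961/258.157 × 100 = 39.50 wt%.

39.50 wt%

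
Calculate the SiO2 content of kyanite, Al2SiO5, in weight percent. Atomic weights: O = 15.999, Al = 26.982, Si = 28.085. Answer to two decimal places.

37.08 wt%

Molar mass of Al2SiO5 = 2×26.982 + 1×28.085 + 5×15.999 = 162.044 g/mol.
Each formula unit contains 1 Si, equivalent to 1/1 = 1.0000 mol SiO2.
M(SiO2) = 1×28.085 + 2×15.999 = 60.083 g/mol.
Mass of SiO2 per formula unit = 1.0000 × 60.083 = 60.083 g.
SiO2 wt% = 60.083 / 162.044 × 100 = 37.08%.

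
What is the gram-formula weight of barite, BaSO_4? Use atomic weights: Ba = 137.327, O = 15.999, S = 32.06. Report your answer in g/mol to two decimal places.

233.38 g/mol

The formula mass is the sum 1×137.327 + 1×32.06 + 4×15.999.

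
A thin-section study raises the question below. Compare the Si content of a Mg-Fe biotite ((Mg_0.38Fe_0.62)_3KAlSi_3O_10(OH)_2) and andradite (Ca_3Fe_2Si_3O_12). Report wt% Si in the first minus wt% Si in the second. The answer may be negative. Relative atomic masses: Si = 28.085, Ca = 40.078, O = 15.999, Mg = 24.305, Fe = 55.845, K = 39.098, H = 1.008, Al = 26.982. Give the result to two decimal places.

1.12 percentage points

Si in (Mg_0.38Fe_0.62)_3KAlSi_3O_10(OH)_2: molar mass 475.918 g/mol; 3×28.085 = 84.255 g → 17.70 wt%.
Si in Ca_3Fe_2Si_3O_12: molar mass 508.167 g/mol; 3×28.085 = 84.255 g → 16.58 wt%.
Difference = 17.70 − 16.58 = 1.12 percentage points.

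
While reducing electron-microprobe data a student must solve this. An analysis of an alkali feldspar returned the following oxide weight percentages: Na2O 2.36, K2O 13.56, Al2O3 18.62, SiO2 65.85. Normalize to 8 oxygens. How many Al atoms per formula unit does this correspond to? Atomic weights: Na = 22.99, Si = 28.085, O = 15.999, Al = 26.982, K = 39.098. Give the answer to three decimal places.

2.36 wt% Na2O ÷ 61.979 g/mol = 0.03808 mol, giving 0.07616 Na and 0.03808 O.
13.56 wt% K2O ÷ 94.195 g/mol = 0.14396 mol, giving 0.28792 K and 0.14396 O.
18.62 wt% Al2O3 ÷ 101.961 g/mol = 0.18262 mol, giving 0.36524 Al and 0.54786 O.
65.85 wt% SiO2 ÷ 60.083 g/mol = 1.09598 mol, giving 1.09598 Si and 2.19196 O.
Oxygen sums to 2.92186; scaling by 8/2.92186 = 2.73798 puts the formula on 8 O.
Al: 0.36524 × 2.73798 = 1.000 atoms per formula unit.

1.000 Al apfu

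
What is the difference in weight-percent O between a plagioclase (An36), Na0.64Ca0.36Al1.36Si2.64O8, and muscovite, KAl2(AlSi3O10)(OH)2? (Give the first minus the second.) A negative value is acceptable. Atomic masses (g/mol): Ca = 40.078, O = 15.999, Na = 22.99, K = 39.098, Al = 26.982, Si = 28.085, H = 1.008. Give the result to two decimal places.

-0.44 percentage points

O in Na0.64Ca0.36Al1.36Si2.64O8: molar mass 267.974 g/mol; 8×15.999 = 127.992 g → 47.76 wt%.
O in KAl2(AlSi3O10)(OH)2: molar mass 398.303 g/mol; 12×15.999 = 191.988 g → 48.20 wt%.
Difference = 47.76 − 48.20 = -0.44 percentage points.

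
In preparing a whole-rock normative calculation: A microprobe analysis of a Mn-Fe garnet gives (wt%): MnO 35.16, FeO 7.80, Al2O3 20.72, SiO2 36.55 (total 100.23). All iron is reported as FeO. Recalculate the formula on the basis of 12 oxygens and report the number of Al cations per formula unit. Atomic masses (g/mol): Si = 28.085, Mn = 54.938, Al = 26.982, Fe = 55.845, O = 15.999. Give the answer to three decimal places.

MnO (M=70.937): mol = 0.49565; Mn = 0.49565, O = 0.49565.
FeO (M=71.844): mol = 0.10857; Fe = 0.10857, O = 0.10857.
Al2O3 (M=101.961): mol = 0.20321; Al = 0.40642, O = 0.60963.
SiO2 (M=60.083): mol = 0.60833; Si = 0.60833, O = 1.21666.
ΣO = 2.43051; factor = 12/ΣO = 4.93724.
Al apfu = 0.40642 × 4.93724 = 2.007.

2.007 Al apfu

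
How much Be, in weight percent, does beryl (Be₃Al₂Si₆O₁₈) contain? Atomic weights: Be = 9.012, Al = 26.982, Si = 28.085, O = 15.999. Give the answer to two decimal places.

M(Be₃Al₂Si₆O₁₈) = 537.492 g/mol.
Be contributes 3 × 9.012 = 27.036 g per mole.
27.036/537.492 = 0.0503 → 5.03%.

5.03 weight percent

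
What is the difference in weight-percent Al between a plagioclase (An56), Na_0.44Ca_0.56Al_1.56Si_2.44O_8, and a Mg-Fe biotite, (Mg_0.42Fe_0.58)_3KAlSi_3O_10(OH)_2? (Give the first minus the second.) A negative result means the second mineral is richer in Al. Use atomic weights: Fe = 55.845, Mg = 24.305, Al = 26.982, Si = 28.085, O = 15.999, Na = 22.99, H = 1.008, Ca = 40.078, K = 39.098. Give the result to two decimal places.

Al in Na_0.44Ca_0.56Al_1.56Si_2.44O_8: molar mass 271.171 g/mol; 1.56×26.982 = 42.092 g → 15.52 wt%.
Al in (Mg_0.42Fe_0.58)_3KAlSi_3O_10(OH)_2: molar mass 472.134 g/mol; 1×26.982 = 26.982 g → 5.71 wt%.
Difference = 15.52 − 5.71 = 9.81 percentage points.

9.81 percentage points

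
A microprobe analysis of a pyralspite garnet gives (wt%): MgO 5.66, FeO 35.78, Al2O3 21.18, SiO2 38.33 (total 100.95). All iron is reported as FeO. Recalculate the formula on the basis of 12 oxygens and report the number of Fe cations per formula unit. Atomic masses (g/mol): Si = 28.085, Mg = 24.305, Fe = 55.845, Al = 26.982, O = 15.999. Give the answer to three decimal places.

2.355 Fe apfu

MgO (M=40.304): mol = 0.14043; Mg = 0.14043, O = 0.14043.
FeO (M=71.844): mol = 0.49802; Fe = 0.49802, O = 0.49802.
Al2O3 (M=101.961): mol = 0.20773; Al = 0.41546, O = 0.62319.
SiO2 (M=60.083): mol = 0.63795; Si = 0.63795, O = 1.27590.
ΣO = 2.53754; factor = 12/ΣO = 4.72899.
Fe apfu = 0.49802 × 4.72899 = 2.355.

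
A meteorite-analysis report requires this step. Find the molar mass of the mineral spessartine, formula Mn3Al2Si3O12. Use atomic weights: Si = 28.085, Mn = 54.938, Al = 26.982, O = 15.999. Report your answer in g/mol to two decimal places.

M = 3*54.938 + 2*26.982 + 3*28.085 + 12*15.999

495.02 g/mol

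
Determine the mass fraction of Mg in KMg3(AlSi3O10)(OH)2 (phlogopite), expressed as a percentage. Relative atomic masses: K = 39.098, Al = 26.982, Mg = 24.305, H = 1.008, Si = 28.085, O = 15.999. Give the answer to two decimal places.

17.47 weight percent

Molar mass of KMg3(AlSi3O10)(OH)2: 1·39.098 + 3·24.305 + 1·26.982 + 3·28.085 + 12·15.999 + 2·1.008 = 417.254 g/mol.
Mass of Mg per formula unit: 3 × 24.305 = 72.915 g.
Weight fraction Mg = 72.915 / 417.254 = 0.1747.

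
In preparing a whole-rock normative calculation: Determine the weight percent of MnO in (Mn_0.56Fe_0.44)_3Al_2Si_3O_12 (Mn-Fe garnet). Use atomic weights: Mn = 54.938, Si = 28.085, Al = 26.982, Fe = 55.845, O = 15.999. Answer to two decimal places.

24.02 wt%

Molar mass of (Mn_0.56Fe_0.44)_3Al_2Si_3O_12 = 1.68*54.938 + 1.32*55.845 + 2*26.982 + 3*28.085 + 12*15.999 = 496.218 g/mol.
Each formula unit contains 1.68 Mn, equivalent to 1.68/1 = 1.6800 mol MnO.
M(MnO) = 1×54.938 + 1×15.999 = 70.937 g/mol.
Mass of MnO per formula unit = 1.6800 × 70.937 = 119.174 g.
MnO wt% = 119.174 / 496.218 × 100 = 24.02%.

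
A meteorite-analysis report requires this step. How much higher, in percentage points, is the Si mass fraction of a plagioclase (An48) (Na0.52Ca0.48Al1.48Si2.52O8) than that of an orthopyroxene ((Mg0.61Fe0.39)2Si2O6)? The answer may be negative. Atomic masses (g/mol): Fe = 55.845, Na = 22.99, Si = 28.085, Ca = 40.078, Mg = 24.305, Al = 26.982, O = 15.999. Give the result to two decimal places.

1.30 percentage points

Si in Na0.52Ca0.48Al1.48Si2.52O8: molar mass 269.892 g/mol; 2.52×28.085 = 70.774 g → 26.22 wt%.
Si in (Mg0.61Fe0.39)2Si2O6: molar mass 225.375 g/mol; 2×28.085 = 56.170 g → 24.92 wt%.
Difference = 26.22 − 24.92 = 1.30 percentage points.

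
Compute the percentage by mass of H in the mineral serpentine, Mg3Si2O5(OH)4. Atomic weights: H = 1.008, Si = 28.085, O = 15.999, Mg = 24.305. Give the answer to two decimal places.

1.46 mass %

Formula mass = 3×24.305 + 2×28.085 + 9×15.999 + 4×1.008 = 277.108 g/mol, of which 4.032 g is H.
So H makes up 4.032/277.108 = 0.0146 of the mass, i.e. 1.46%.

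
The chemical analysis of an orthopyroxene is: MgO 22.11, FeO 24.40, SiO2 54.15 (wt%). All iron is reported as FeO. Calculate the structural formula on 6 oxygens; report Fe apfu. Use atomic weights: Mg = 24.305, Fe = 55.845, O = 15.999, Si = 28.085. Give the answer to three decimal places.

MgO (M=40.304): mol = 0.54858; Mg = 0.54858, O = 0.54858.
FeO (M=71.844): mol = 0.33962; Fe = 0.33962, O = 0.33962.
SiO2 (M=60.083): mol = 0.90125; Si = 0.90125, O = 1.80250.
ΣO = 2.69070; factor = 6/ΣO = 2.22990.
Fe apfu = 0.33962 × 2.22990 = 0.757.

0.757 Fe apfu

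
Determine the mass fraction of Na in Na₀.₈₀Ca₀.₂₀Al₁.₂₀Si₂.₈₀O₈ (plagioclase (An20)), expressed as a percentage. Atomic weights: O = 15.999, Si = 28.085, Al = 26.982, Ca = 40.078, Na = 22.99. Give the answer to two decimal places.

6.93 wt%

Molar mass of Na₀.₈₀Ca₀.₂₀Al₁.₂₀Si₂.₈₀O₈: 0.80×22.99 + 0.20×40.078 + 1.20×26.982 + 2.80×28.085 + 8×15.999 = 265.416 g/mol.
Mass of Na per formula unit: 0.80 × 22.99 = 18.392 g.
Weight fraction Na = 18.392 / 265.416 = 0.0693.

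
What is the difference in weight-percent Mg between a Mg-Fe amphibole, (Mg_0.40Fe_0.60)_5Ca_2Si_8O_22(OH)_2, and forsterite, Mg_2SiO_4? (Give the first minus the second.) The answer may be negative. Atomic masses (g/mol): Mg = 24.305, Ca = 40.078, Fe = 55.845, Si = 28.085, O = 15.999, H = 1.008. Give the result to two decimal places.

-29.19 percentage points

M((Mg_0.40Fe_0.60)_5Ca_2Si_8O_22(OH)_2) = 906.973 g/mol, so wt% Mg = 48.610/906.973 × 100 = 5.36%.
M(Mg_2SiO_4) = 140.691 g/mol, so wt% Mg = 48.610/140.691 × 100 = 34.55%.
5.36 − 34.55 = -29.19 pp.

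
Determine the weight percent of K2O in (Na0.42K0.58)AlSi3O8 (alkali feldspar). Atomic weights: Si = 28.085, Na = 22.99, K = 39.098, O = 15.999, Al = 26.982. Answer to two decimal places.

10.06 wt%

Formula mass = 271.562 g/mol.
0.58 K → 0.2900 mol K2O per formula unit; M(K2O) = 94.195, so K2O mass = 27.317 g.
27.317/271.562 × 100 = 10.06 wt%.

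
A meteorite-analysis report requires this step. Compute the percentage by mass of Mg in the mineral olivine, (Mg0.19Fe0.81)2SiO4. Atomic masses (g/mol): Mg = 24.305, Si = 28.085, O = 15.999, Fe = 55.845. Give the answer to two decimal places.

M((Mg0.19Fe0.81)2SiO4) = 191.786 g/mol.
Mg contributes 0.38 × 24.305 = 9.236 g per mole.
9.236/191.786 = 0.0482 → 4.82%.

4.82 weight percent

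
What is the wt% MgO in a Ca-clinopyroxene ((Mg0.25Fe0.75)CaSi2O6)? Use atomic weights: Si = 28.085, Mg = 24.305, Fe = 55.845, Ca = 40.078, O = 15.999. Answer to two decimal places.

Formula mass = 240.202 g/mol.
0.25 Mg → 0.2500 mol MgO per formula unit; M(MgO) = 40.304, so MgO mass = 10.076 g.
10.076/240.202 × 100 = 4.19 wt%.

4.19 wt%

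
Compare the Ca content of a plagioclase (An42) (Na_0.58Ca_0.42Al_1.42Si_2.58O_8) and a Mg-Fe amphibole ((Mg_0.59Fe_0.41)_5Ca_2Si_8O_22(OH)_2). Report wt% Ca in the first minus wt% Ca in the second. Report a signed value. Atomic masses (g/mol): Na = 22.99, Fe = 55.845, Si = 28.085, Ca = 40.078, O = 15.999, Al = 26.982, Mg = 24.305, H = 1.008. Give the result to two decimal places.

First mineral: 16.833 g Ca in 268.933 g formula = 6.26 wt% Ca.
Second mineral: 80.156 g Ca in 877.010 g formula = 9.14 wt% Ca.
6.26% − 9.14% gives a difference of -2.88 percentage points.

-2.88 percentage points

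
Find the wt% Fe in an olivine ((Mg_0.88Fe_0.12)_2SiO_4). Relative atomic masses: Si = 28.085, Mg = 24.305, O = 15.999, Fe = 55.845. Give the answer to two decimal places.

9.04 wt%

Formula mass = 1.76×24.305 + 0.24×55.845 + 1×28.085 + 4×15.999 = 148.261 g/mol, of which 13.403 g is Fe.
So Fe makes up 13.403/148.261 = 0.0904 of the mass, i.e. 9.04%.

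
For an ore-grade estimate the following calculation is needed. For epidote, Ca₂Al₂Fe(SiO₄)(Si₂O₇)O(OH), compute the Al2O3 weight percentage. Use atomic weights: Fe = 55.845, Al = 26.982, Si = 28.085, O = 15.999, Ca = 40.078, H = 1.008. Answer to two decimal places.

Molar mass of Ca₂Al₂Fe(SiO₄)(Si₂O₇)O(OH) = 2*40.078 + 2*26.982 + 1*55.845 + 3*28.085 + 13*15.999 + 1*1.008 = 483.215 g/mol.
Each formula unit contains 2 Al, equivalent to 2/2 = 1.0000 mol Al2O3.
M(Al2O3) = 2×26.982 + 3×15.999 = 101.961 g/mol.
Mass of Al2O3 per formula unit = 1.0000 × 101.961 = 101.961 g.
Al2O3 wt% = 101.961 / 483.215 × 100 = 21.10%.

21.10 wt%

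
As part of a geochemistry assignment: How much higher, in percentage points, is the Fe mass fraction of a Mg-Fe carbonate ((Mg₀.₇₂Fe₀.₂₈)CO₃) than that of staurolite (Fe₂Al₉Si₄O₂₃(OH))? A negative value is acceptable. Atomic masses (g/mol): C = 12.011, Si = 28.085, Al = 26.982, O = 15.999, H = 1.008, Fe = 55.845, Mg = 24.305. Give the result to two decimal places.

3.68 percentage points

M((Mg₀.₇₂Fe₀.₂₈)CO₃) = 93.144 g/mol, so wt% Fe = 15.637/93.144 × 100 = 16.79%.
M(Fe₂Al₉Si₄O₂₃(OH)) = 851.852 g/mol, so wt% Fe = 111.690/851.852 × 100 = 13.11%.
16.79 − 13.11 = 3.68 pp.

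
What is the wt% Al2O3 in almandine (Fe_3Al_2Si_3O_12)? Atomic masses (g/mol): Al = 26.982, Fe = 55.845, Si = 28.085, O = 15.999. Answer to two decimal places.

M(Fe_3Al_2Si_3O_12) = 497.742 g/mol; M(Al2O3) = 101.961 g/mol.
Moles Al2O3 per formula unit = 2 Al ÷ 2 = 1.0000.
Al2O3 fraction = (1.0000 × 101.961) / 497.742 = 101.961/497.742 = 0.2048.

20.48 wt%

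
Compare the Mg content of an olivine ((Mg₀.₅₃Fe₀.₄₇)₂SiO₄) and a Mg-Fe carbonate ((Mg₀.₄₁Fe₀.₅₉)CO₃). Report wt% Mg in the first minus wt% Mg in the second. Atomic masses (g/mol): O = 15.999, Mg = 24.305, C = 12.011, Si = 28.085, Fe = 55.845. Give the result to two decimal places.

5.44 percentage points

First mineral: 25.763 g Mg in 170.339 g formula = 15.12 wt% Mg.
Second mineral: 9.965 g Mg in 102.922 g formula = 9.68 wt% Mg.
15.12% − 9.68% gives a difference of 5.44 percentage points.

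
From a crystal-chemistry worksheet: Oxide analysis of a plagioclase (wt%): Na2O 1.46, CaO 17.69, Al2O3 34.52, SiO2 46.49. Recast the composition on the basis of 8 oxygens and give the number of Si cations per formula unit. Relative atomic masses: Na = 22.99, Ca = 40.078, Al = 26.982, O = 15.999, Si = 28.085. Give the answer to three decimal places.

2.133 Si apfu

Na2O: 1.46/61.979 = 0.02356 mol → 0.04712 mol Na, 0.02356 mol O.
CaO: 17.69/56.077 = 0.31546 mol → 0.31546 mol Ca, 0.31546 mol O.
Al2O3: 34.52/101.961 = 0.33856 mol → 0.67712 mol Al, 1.01568 mol O.
SiO2: 46.49/60.083 = 0.77376 mol → 0.77376 mol Si, 1.54752 mol O.
Total oxygen = 2.90222 mol. Normalization factor = 8/2.90222 = 2.75651.
Si per 8 O = 0.77376 × 2.75651 = 2.133.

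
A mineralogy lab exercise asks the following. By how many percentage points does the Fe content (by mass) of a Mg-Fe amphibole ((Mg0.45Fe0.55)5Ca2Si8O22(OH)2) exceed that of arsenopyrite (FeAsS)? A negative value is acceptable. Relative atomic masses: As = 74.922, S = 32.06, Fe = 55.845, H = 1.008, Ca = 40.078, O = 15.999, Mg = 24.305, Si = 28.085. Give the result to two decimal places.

Fe in (Mg0.45Fe0.55)5Ca2Si8O22(OH)2: molar mass 899.088 g/mol; 2.75×55.845 = 153.574 g → 17.08 wt%.
Fe in FeAsS: molar mass 162.827 g/mol; 1×55.845 = 55.845 g → 34.30 wt%.
Difference = 17.08 − 34.30 = -17.22 percentage points.

-17.22 percentage points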